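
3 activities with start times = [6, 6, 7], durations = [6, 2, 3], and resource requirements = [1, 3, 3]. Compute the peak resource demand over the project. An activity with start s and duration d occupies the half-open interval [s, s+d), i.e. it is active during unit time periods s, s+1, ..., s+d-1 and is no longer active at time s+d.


Each activity i is active on [start_i, start_i + duration_i).
Compute total resource usage per time slot:
  t=0: active resources = [], total = 0
  t=1: active resources = [], total = 0
  t=2: active resources = [], total = 0
  t=3: active resources = [], total = 0
  t=4: active resources = [], total = 0
  t=5: active resources = [], total = 0
  t=6: active resources = [1, 3], total = 4
  t=7: active resources = [1, 3, 3], total = 7
  t=8: active resources = [1, 3], total = 4
  t=9: active resources = [1, 3], total = 4
  t=10: active resources = [1], total = 1
  t=11: active resources = [1], total = 1
Peak resource demand = 7

7


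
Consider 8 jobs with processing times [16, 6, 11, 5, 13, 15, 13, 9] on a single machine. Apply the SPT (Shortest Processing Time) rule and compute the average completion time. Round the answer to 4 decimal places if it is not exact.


Sort jobs by processing time (SPT order): [5, 6, 9, 11, 13, 13, 15, 16]
Compute completion times sequentially:
  Job 1: processing = 5, completes at 5
  Job 2: processing = 6, completes at 11
  Job 3: processing = 9, completes at 20
  Job 4: processing = 11, completes at 31
  Job 5: processing = 13, completes at 44
  Job 6: processing = 13, completes at 57
  Job 7: processing = 15, completes at 72
  Job 8: processing = 16, completes at 88
Sum of completion times = 328
Average completion time = 328/8 = 41.0

41.0


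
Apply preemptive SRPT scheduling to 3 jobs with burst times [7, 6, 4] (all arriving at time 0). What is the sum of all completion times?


Since all jobs arrive at t=0, SRPT equals SPT ordering.
SPT order: [4, 6, 7]
Completion times:
  Job 1: p=4, C=4
  Job 2: p=6, C=10
  Job 3: p=7, C=17
Total completion time = 4 + 10 + 17 = 31

31


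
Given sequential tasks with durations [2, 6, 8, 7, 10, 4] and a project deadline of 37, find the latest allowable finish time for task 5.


LF(activity 5) = deadline - sum of successor durations
Successors: activities 6 through 6 with durations [4]
Sum of successor durations = 4
LF = 37 - 4 = 33

33


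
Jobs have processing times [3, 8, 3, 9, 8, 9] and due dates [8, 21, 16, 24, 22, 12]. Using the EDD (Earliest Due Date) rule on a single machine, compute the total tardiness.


Sort by due date (EDD order): [(3, 8), (9, 12), (3, 16), (8, 21), (8, 22), (9, 24)]
Compute completion times and tardiness:
  Job 1: p=3, d=8, C=3, tardiness=max(0,3-8)=0
  Job 2: p=9, d=12, C=12, tardiness=max(0,12-12)=0
  Job 3: p=3, d=16, C=15, tardiness=max(0,15-16)=0
  Job 4: p=8, d=21, C=23, tardiness=max(0,23-21)=2
  Job 5: p=8, d=22, C=31, tardiness=max(0,31-22)=9
  Job 6: p=9, d=24, C=40, tardiness=max(0,40-24)=16
Total tardiness = 27

27


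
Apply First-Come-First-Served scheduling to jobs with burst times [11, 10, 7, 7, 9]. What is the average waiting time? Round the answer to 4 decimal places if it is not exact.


FCFS order (as given): [11, 10, 7, 7, 9]
Waiting times:
  Job 1: wait = 0
  Job 2: wait = 11
  Job 3: wait = 21
  Job 4: wait = 28
  Job 5: wait = 35
Sum of waiting times = 95
Average waiting time = 95/5 = 19.0

19.0


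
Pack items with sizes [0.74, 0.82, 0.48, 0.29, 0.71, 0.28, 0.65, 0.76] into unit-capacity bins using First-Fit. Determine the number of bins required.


Place items sequentially using First-Fit:
  Item 0.74 -> new Bin 1
  Item 0.82 -> new Bin 2
  Item 0.48 -> new Bin 3
  Item 0.29 -> Bin 3 (now 0.77)
  Item 0.71 -> new Bin 4
  Item 0.28 -> Bin 4 (now 0.99)
  Item 0.65 -> new Bin 5
  Item 0.76 -> new Bin 6
Total bins used = 6

6


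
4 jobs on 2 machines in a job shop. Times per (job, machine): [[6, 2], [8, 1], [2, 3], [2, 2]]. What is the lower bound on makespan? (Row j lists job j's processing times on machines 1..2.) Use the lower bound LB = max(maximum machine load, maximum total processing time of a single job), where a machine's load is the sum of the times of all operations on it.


Machine loads:
  Machine 1: 6 + 8 + 2 + 2 = 18
  Machine 2: 2 + 1 + 3 + 2 = 8
Max machine load = 18
Job totals:
  Job 1: 8
  Job 2: 9
  Job 3: 5
  Job 4: 4
Max job total = 9
Lower bound = max(18, 9) = 18

18


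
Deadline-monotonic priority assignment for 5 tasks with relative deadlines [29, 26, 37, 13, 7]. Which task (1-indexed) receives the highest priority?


Sort tasks by relative deadline (ascending):
  Task 5: deadline = 7
  Task 4: deadline = 13
  Task 2: deadline = 26
  Task 1: deadline = 29
  Task 3: deadline = 37
Priority order (highest first): [5, 4, 2, 1, 3]
Highest priority task = 5

5


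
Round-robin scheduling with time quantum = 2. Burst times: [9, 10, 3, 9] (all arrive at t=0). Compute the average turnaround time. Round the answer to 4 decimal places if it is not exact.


Time quantum = 2
Execution trace:
  J1 runs 2 units, time = 2
  J2 runs 2 units, time = 4
  J3 runs 2 units, time = 6
  J4 runs 2 units, time = 8
  J1 runs 2 units, time = 10
  J2 runs 2 units, time = 12
  J3 runs 1 units, time = 13
  J4 runs 2 units, time = 15
  J1 runs 2 units, time = 17
  J2 runs 2 units, time = 19
  J4 runs 2 units, time = 21
  J1 runs 2 units, time = 23
  J2 runs 2 units, time = 25
  J4 runs 2 units, time = 27
  J1 runs 1 units, time = 28
  J2 runs 2 units, time = 30
  J4 runs 1 units, time = 31
Finish times: [28, 30, 13, 31]
Average turnaround = 102/4 = 25.5

25.5


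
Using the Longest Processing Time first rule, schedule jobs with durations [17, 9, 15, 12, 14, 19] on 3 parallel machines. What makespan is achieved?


Sort jobs in decreasing order (LPT): [19, 17, 15, 14, 12, 9]
Assign each job to the least loaded machine:
  Machine 1: jobs [19, 9], load = 28
  Machine 2: jobs [17, 12], load = 29
  Machine 3: jobs [15, 14], load = 29
Makespan = max load = 29

29


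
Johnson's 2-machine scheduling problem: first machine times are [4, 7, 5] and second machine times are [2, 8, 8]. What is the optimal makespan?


Apply Johnson's rule:
  Group 1 (a <= b): [(3, 5, 8), (2, 7, 8)]
  Group 2 (a > b): [(1, 4, 2)]
Optimal job order: [3, 2, 1]
Schedule:
  Job 3: M1 done at 5, M2 done at 13
  Job 2: M1 done at 12, M2 done at 21
  Job 1: M1 done at 16, M2 done at 23
Makespan = 23

23


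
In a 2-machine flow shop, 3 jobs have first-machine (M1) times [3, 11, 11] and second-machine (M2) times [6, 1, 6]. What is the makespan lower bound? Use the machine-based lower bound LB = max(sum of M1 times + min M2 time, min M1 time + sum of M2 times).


LB1 = sum(M1 times) + min(M2 times) = 25 + 1 = 26
LB2 = min(M1 times) + sum(M2 times) = 3 + 13 = 16
Lower bound = max(LB1, LB2) = max(26, 16) = 26

26


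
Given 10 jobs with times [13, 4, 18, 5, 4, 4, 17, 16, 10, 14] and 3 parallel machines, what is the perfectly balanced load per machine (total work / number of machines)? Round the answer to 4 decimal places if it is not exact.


Total processing time = 13 + 4 + 18 + 5 + 4 + 4 + 17 + 16 + 10 + 14 = 105
Number of machines = 3
Ideal balanced load = 105 / 3 = 35.0

35.0


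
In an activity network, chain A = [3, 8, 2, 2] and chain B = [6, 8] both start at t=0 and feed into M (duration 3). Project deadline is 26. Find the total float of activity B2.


Forward pass: ES(B2) = sum of predecessors on chain B = 6
EF = ES + duration = 6 + 8 = 14
Backward pass: LF(M) = deadline = 26; LS(M) = 26 - 3 = 23
LF(B2) = LS(M) - sum(successors on chain B) = 23 - 0 = 23
LS = LF - duration = 23 - 8 = 15
Total float = LS - ES = 15 - 6 = 9

9


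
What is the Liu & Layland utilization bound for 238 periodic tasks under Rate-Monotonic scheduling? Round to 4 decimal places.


Compute 2^(1/238) = 1.0029166282
Subtract 1: 1.0029166282 - 1 = 0.0029166282
Multiply by n: 238 * 0.0029166282 = 0.6941575116
Round to 4 dp: 0.6942

0.6942


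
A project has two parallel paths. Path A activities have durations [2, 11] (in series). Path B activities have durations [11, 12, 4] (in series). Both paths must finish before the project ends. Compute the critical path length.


Path A total = 2 + 11 = 13
Path B total = 11 + 12 + 4 = 27
Critical path = longest path = max(13, 27) = 27

27


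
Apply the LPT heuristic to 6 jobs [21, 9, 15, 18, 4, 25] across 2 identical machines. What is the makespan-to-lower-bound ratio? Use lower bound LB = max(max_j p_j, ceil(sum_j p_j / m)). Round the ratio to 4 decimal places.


LPT order: [25, 21, 18, 15, 9, 4]
Machine loads after assignment: [44, 48]
LPT makespan = 48
Lower bound = max(max_job, ceil(total/2)) = max(25, 46) = 46
Ratio = 48 / 46 = 1.0435

1.0435


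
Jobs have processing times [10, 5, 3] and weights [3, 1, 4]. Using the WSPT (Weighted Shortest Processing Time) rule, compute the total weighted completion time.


Compute p/w ratios and sort ascending (WSPT): [(3, 4), (10, 3), (5, 1)]
Compute weighted completion times:
  Job (p=3,w=4): C=3, w*C=4*3=12
  Job (p=10,w=3): C=13, w*C=3*13=39
  Job (p=5,w=1): C=18, w*C=1*18=18
Total weighted completion time = 69

69


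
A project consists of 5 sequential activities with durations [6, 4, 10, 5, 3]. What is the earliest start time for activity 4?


Activity 4 starts after activities 1 through 3 complete.
Predecessor durations: [6, 4, 10]
ES = 6 + 4 + 10 = 20

20


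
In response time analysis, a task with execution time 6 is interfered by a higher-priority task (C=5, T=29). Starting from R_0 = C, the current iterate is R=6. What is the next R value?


R_next = C + ceil(R_prev / T_hp) * C_hp
ceil(6 / 29) = ceil(0.2069) = 1
Interference = 1 * 5 = 5
R_next = 6 + 5 = 11

11


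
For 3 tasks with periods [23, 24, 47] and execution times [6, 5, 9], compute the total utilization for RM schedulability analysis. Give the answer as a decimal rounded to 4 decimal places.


Compute individual utilizations (exact fractions):
  Task 1: C/T = 6/23 (approx. 0.2609)
  Task 2: C/T = 5/24 (approx. 0.2083)
  Task 3: C/T = 9/47 (approx. 0.1915)
Total utilization U = 6/23 + 5/24 + 9/47 = 17141/25944
Rounded to 4 decimal places: U = 0.6607
RM (Liu & Layland) bound for 3 tasks = 0.779763; compare with U = 17141/25944 (approx. 0.660692)
U <= bound, so schedulable by RM sufficient condition.

0.6607


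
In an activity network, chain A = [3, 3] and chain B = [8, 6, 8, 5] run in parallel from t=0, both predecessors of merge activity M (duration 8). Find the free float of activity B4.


ES(B4) = sum of predecessors on chain B = 22
EF(B4) = ES + duration = 22 + 5 = 27
Successor of B4 is M. ES(M) = max(sum(A), sum(B)) = max(6, 27) = 27
Free float = ES(successor) - EF(current) = 27 - 27 = 0

0


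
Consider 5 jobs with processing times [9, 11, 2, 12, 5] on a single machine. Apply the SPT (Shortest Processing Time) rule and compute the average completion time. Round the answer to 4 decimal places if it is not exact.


Sort jobs by processing time (SPT order): [2, 5, 9, 11, 12]
Compute completion times sequentially:
  Job 1: processing = 2, completes at 2
  Job 2: processing = 5, completes at 7
  Job 3: processing = 9, completes at 16
  Job 4: processing = 11, completes at 27
  Job 5: processing = 12, completes at 39
Sum of completion times = 91
Average completion time = 91/5 = 18.2

18.2


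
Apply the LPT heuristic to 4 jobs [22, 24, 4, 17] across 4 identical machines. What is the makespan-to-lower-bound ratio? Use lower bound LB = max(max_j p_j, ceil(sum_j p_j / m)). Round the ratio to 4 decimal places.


LPT order: [24, 22, 17, 4]
Machine loads after assignment: [24, 22, 17, 4]
LPT makespan = 24
Lower bound = max(max_job, ceil(total/4)) = max(24, 17) = 24
Ratio = 24 / 24 = 1.0

1.0


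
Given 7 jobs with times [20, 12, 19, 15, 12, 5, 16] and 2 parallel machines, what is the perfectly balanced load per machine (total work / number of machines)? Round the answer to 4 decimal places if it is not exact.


Total processing time = 20 + 12 + 19 + 15 + 12 + 5 + 16 = 99
Number of machines = 2
Ideal balanced load = 99 / 2 = 49.5

49.5


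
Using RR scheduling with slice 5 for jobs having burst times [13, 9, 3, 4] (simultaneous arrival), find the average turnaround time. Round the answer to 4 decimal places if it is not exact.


Time quantum = 5
Execution trace:
  J1 runs 5 units, time = 5
  J2 runs 5 units, time = 10
  J3 runs 3 units, time = 13
  J4 runs 4 units, time = 17
  J1 runs 5 units, time = 22
  J2 runs 4 units, time = 26
  J1 runs 3 units, time = 29
Finish times: [29, 26, 13, 17]
Average turnaround = 85/4 = 21.25

21.25


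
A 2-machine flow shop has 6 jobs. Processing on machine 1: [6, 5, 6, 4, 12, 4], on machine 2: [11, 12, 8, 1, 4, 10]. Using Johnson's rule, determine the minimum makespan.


Apply Johnson's rule:
  Group 1 (a <= b): [(6, 4, 10), (2, 5, 12), (1, 6, 11), (3, 6, 8)]
  Group 2 (a > b): [(5, 12, 4), (4, 4, 1)]
Optimal job order: [6, 2, 1, 3, 5, 4]
Schedule:
  Job 6: M1 done at 4, M2 done at 14
  Job 2: M1 done at 9, M2 done at 26
  Job 1: M1 done at 15, M2 done at 37
  Job 3: M1 done at 21, M2 done at 45
  Job 5: M1 done at 33, M2 done at 49
  Job 4: M1 done at 37, M2 done at 50
Makespan = 50

50


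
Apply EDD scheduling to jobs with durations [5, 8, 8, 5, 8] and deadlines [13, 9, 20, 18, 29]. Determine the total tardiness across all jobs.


Sort by due date (EDD order): [(8, 9), (5, 13), (5, 18), (8, 20), (8, 29)]
Compute completion times and tardiness:
  Job 1: p=8, d=9, C=8, tardiness=max(0,8-9)=0
  Job 2: p=5, d=13, C=13, tardiness=max(0,13-13)=0
  Job 3: p=5, d=18, C=18, tardiness=max(0,18-18)=0
  Job 4: p=8, d=20, C=26, tardiness=max(0,26-20)=6
  Job 5: p=8, d=29, C=34, tardiness=max(0,34-29)=5
Total tardiness = 11

11


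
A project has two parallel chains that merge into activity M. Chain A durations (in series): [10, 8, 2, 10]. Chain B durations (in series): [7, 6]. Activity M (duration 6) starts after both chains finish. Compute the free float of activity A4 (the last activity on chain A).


ES(A4) = sum of predecessors on chain A = 20
EF(A4) = ES + duration = 20 + 10 = 30
Successor of A4 is M. ES(M) = max(sum(A), sum(B)) = max(30, 13) = 30
Free float = ES(successor) - EF(current) = 30 - 30 = 0

0


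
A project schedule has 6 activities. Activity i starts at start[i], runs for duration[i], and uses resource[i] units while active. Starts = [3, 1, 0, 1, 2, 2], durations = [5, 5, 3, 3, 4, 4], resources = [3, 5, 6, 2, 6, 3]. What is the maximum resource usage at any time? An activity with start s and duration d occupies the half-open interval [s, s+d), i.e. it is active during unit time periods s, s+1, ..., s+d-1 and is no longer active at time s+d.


Each activity i is active on [start_i, start_i + duration_i).
Compute total resource usage per time slot:
  t=0: active resources = [6], total = 6
  t=1: active resources = [5, 6, 2], total = 13
  t=2: active resources = [5, 6, 2, 6, 3], total = 22
  t=3: active resources = [3, 5, 2, 6, 3], total = 19
  t=4: active resources = [3, 5, 6, 3], total = 17
  t=5: active resources = [3, 5, 6, 3], total = 17
  t=6: active resources = [3], total = 3
  t=7: active resources = [3], total = 3
Peak resource demand = 22

22


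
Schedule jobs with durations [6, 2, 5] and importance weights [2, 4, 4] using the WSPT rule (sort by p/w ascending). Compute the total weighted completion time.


Compute p/w ratios and sort ascending (WSPT): [(2, 4), (5, 4), (6, 2)]
Compute weighted completion times:
  Job (p=2,w=4): C=2, w*C=4*2=8
  Job (p=5,w=4): C=7, w*C=4*7=28
  Job (p=6,w=2): C=13, w*C=2*13=26
Total weighted completion time = 62

62


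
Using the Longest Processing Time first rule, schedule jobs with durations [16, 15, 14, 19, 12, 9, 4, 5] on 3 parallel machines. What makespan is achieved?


Sort jobs in decreasing order (LPT): [19, 16, 15, 14, 12, 9, 5, 4]
Assign each job to the least loaded machine:
  Machine 1: jobs [19, 9, 5], load = 33
  Machine 2: jobs [16, 12, 4], load = 32
  Machine 3: jobs [15, 14], load = 29
Makespan = max load = 33

33


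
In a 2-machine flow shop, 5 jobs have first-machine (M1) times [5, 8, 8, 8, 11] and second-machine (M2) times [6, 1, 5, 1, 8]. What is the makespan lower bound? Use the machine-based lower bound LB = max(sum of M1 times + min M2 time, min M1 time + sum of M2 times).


LB1 = sum(M1 times) + min(M2 times) = 40 + 1 = 41
LB2 = min(M1 times) + sum(M2 times) = 5 + 21 = 26
Lower bound = max(LB1, LB2) = max(41, 26) = 41

41


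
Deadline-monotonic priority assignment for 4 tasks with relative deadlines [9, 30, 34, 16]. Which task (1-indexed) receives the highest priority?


Sort tasks by relative deadline (ascending):
  Task 1: deadline = 9
  Task 4: deadline = 16
  Task 2: deadline = 30
  Task 3: deadline = 34
Priority order (highest first): [1, 4, 2, 3]
Highest priority task = 1

1


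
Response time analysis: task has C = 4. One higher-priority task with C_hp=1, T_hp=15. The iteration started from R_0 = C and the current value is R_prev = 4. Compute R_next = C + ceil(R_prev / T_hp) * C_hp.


R_next = C + ceil(R_prev / T_hp) * C_hp
ceil(4 / 15) = ceil(0.2667) = 1
Interference = 1 * 1 = 1
R_next = 4 + 1 = 5

5


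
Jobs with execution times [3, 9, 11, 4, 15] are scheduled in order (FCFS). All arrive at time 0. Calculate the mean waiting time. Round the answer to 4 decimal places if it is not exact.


FCFS order (as given): [3, 9, 11, 4, 15]
Waiting times:
  Job 1: wait = 0
  Job 2: wait = 3
  Job 3: wait = 12
  Job 4: wait = 23
  Job 5: wait = 27
Sum of waiting times = 65
Average waiting time = 65/5 = 13.0

13.0


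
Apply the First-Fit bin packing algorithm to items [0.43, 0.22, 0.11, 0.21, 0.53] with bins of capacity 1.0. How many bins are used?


Place items sequentially using First-Fit:
  Item 0.43 -> new Bin 1
  Item 0.22 -> Bin 1 (now 0.65)
  Item 0.11 -> Bin 1 (now 0.76)
  Item 0.21 -> Bin 1 (now 0.97)
  Item 0.53 -> new Bin 2
Total bins used = 2

2


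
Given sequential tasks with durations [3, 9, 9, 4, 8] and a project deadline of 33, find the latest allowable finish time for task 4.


LF(activity 4) = deadline - sum of successor durations
Successors: activities 5 through 5 with durations [8]
Sum of successor durations = 8
LF = 33 - 8 = 25

25


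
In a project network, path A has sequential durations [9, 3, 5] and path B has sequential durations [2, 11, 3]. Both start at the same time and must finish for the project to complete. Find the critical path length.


Path A total = 9 + 3 + 5 = 17
Path B total = 2 + 11 + 3 = 16
Critical path = longest path = max(17, 16) = 17

17


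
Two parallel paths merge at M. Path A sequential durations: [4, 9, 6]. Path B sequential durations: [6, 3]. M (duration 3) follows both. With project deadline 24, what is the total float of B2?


Forward pass: ES(B2) = sum of predecessors on chain B = 6
EF = ES + duration = 6 + 3 = 9
Backward pass: LF(M) = deadline = 24; LS(M) = 24 - 3 = 21
LF(B2) = LS(M) - sum(successors on chain B) = 21 - 0 = 21
LS = LF - duration = 21 - 3 = 18
Total float = LS - ES = 18 - 6 = 12

12


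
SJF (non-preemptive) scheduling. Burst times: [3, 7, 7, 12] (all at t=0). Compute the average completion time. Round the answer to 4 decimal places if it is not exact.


SJF order (ascending): [3, 7, 7, 12]
Completion times:
  Job 1: burst=3, C=3
  Job 2: burst=7, C=10
  Job 3: burst=7, C=17
  Job 4: burst=12, C=29
Average completion = 59/4 = 14.75

14.75


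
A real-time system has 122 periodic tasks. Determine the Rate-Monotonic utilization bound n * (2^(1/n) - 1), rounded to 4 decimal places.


Compute 2^(1/122) = 1.0056977048
Subtract 1: 1.0056977048 - 1 = 0.0056977048
Multiply by n: 122 * 0.0056977048 = 0.6951199856
Round to 4 dp: 0.6951

0.6951


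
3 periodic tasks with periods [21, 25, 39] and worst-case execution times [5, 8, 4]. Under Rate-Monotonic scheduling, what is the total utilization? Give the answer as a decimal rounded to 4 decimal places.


Compute individual utilizations (exact fractions):
  Task 1: C/T = 5/21 (approx. 0.2381)
  Task 2: C/T = 8/25 (approx. 0.32)
  Task 3: C/T = 4/39 (approx. 0.1026)
Total utilization U = 5/21 + 8/25 + 4/39 = 1503/2275
Rounded to 4 decimal places: U = 0.6607
RM (Liu & Layland) bound for 3 tasks = 0.779763; compare with U = 1503/2275 (approx. 0.660659)
U <= bound, so schedulable by RM sufficient condition.

0.6607


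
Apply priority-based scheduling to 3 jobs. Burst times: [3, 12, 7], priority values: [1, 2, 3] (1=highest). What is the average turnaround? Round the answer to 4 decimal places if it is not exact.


Sort by priority (ascending = highest first):
Order: [(1, 3), (2, 12), (3, 7)]
Completion times:
  Priority 1, burst=3, C=3
  Priority 2, burst=12, C=15
  Priority 3, burst=7, C=22
Average turnaround = 40/3 = 13.3333

13.3333


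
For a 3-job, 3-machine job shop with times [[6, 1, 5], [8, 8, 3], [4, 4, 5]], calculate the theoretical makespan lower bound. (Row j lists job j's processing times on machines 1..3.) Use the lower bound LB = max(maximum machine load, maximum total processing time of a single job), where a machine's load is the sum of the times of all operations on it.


Machine loads:
  Machine 1: 6 + 8 + 4 = 18
  Machine 2: 1 + 8 + 4 = 13
  Machine 3: 5 + 3 + 5 = 13
Max machine load = 18
Job totals:
  Job 1: 12
  Job 2: 19
  Job 3: 13
Max job total = 19
Lower bound = max(18, 19) = 19

19


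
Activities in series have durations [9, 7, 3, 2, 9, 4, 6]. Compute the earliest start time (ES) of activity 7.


Activity 7 starts after activities 1 through 6 complete.
Predecessor durations: [9, 7, 3, 2, 9, 4]
ES = 9 + 7 + 3 + 2 + 9 + 4 = 34

34


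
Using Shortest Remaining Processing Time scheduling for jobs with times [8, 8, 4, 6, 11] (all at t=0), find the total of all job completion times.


Since all jobs arrive at t=0, SRPT equals SPT ordering.
SPT order: [4, 6, 8, 8, 11]
Completion times:
  Job 1: p=4, C=4
  Job 2: p=6, C=10
  Job 3: p=8, C=18
  Job 4: p=8, C=26
  Job 5: p=11, C=37
Total completion time = 4 + 10 + 18 + 26 + 37 = 95

95


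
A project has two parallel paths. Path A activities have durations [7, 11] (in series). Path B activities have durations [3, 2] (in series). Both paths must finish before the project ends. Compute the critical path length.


Path A total = 7 + 11 = 18
Path B total = 3 + 2 = 5
Critical path = longest path = max(18, 5) = 18

18


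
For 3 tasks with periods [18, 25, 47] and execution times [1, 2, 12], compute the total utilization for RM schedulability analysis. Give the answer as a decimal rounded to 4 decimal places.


Compute individual utilizations (exact fractions):
  Task 1: C/T = 1/18 (approx. 0.0556)
  Task 2: C/T = 2/25 (approx. 0.08)
  Task 3: C/T = 12/47 (approx. 0.2553)
Total utilization U = 1/18 + 2/25 + 12/47 = 8267/21150
Rounded to 4 decimal places: U = 0.3909
RM (Liu & Layland) bound for 3 tasks = 0.779763; compare with U = 8267/21150 (approx. 0.390875)
U <= bound, so schedulable by RM sufficient condition.

0.3909


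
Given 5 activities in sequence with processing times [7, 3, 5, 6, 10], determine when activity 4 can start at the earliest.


Activity 4 starts after activities 1 through 3 complete.
Predecessor durations: [7, 3, 5]
ES = 7 + 3 + 5 = 15

15


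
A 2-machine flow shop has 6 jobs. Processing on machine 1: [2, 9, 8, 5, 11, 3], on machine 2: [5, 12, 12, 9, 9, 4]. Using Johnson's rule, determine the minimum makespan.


Apply Johnson's rule:
  Group 1 (a <= b): [(1, 2, 5), (6, 3, 4), (4, 5, 9), (3, 8, 12), (2, 9, 12)]
  Group 2 (a > b): [(5, 11, 9)]
Optimal job order: [1, 6, 4, 3, 2, 5]
Schedule:
  Job 1: M1 done at 2, M2 done at 7
  Job 6: M1 done at 5, M2 done at 11
  Job 4: M1 done at 10, M2 done at 20
  Job 3: M1 done at 18, M2 done at 32
  Job 2: M1 done at 27, M2 done at 44
  Job 5: M1 done at 38, M2 done at 53
Makespan = 53

53


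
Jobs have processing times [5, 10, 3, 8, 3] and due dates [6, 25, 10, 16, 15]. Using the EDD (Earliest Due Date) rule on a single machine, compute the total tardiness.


Sort by due date (EDD order): [(5, 6), (3, 10), (3, 15), (8, 16), (10, 25)]
Compute completion times and tardiness:
  Job 1: p=5, d=6, C=5, tardiness=max(0,5-6)=0
  Job 2: p=3, d=10, C=8, tardiness=max(0,8-10)=0
  Job 3: p=3, d=15, C=11, tardiness=max(0,11-15)=0
  Job 4: p=8, d=16, C=19, tardiness=max(0,19-16)=3
  Job 5: p=10, d=25, C=29, tardiness=max(0,29-25)=4
Total tardiness = 7

7


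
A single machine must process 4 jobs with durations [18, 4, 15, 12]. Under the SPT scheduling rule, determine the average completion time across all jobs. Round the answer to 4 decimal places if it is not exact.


Sort jobs by processing time (SPT order): [4, 12, 15, 18]
Compute completion times sequentially:
  Job 1: processing = 4, completes at 4
  Job 2: processing = 12, completes at 16
  Job 3: processing = 15, completes at 31
  Job 4: processing = 18, completes at 49
Sum of completion times = 100
Average completion time = 100/4 = 25.0

25.0


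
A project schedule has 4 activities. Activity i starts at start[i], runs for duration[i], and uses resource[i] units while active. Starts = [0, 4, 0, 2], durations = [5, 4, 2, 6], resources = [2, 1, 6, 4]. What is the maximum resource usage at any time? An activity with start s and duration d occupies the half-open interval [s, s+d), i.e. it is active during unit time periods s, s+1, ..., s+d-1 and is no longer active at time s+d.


Each activity i is active on [start_i, start_i + duration_i).
Compute total resource usage per time slot:
  t=0: active resources = [2, 6], total = 8
  t=1: active resources = [2, 6], total = 8
  t=2: active resources = [2, 4], total = 6
  t=3: active resources = [2, 4], total = 6
  t=4: active resources = [2, 1, 4], total = 7
  t=5: active resources = [1, 4], total = 5
  t=6: active resources = [1, 4], total = 5
  t=7: active resources = [1, 4], total = 5
Peak resource demand = 8

8


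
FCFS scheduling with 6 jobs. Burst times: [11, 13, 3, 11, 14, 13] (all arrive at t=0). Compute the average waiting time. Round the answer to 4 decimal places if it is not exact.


FCFS order (as given): [11, 13, 3, 11, 14, 13]
Waiting times:
  Job 1: wait = 0
  Job 2: wait = 11
  Job 3: wait = 24
  Job 4: wait = 27
  Job 5: wait = 38
  Job 6: wait = 52
Sum of waiting times = 152
Average waiting time = 152/6 = 25.3333

25.3333


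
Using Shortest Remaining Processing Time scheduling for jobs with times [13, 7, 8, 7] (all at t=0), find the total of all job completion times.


Since all jobs arrive at t=0, SRPT equals SPT ordering.
SPT order: [7, 7, 8, 13]
Completion times:
  Job 1: p=7, C=7
  Job 2: p=7, C=14
  Job 3: p=8, C=22
  Job 4: p=13, C=35
Total completion time = 7 + 14 + 22 + 35 = 78

78


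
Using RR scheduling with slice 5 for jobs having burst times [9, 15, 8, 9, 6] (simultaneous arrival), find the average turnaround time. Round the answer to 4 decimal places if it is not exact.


Time quantum = 5
Execution trace:
  J1 runs 5 units, time = 5
  J2 runs 5 units, time = 10
  J3 runs 5 units, time = 15
  J4 runs 5 units, time = 20
  J5 runs 5 units, time = 25
  J1 runs 4 units, time = 29
  J2 runs 5 units, time = 34
  J3 runs 3 units, time = 37
  J4 runs 4 units, time = 41
  J5 runs 1 units, time = 42
  J2 runs 5 units, time = 47
Finish times: [29, 47, 37, 41, 42]
Average turnaround = 196/5 = 39.2

39.2


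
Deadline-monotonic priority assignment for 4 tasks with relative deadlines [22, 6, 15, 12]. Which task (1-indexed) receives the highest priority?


Sort tasks by relative deadline (ascending):
  Task 2: deadline = 6
  Task 4: deadline = 12
  Task 3: deadline = 15
  Task 1: deadline = 22
Priority order (highest first): [2, 4, 3, 1]
Highest priority task = 2

2


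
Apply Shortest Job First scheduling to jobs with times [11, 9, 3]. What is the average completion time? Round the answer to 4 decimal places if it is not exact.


SJF order (ascending): [3, 9, 11]
Completion times:
  Job 1: burst=3, C=3
  Job 2: burst=9, C=12
  Job 3: burst=11, C=23
Average completion = 38/3 = 12.6667

12.6667


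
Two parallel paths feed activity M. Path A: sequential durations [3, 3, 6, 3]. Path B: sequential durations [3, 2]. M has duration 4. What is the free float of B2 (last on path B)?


ES(B2) = sum of predecessors on chain B = 3
EF(B2) = ES + duration = 3 + 2 = 5
Successor of B2 is M. ES(M) = max(sum(A), sum(B)) = max(15, 5) = 15
Free float = ES(successor) - EF(current) = 15 - 5 = 10

10


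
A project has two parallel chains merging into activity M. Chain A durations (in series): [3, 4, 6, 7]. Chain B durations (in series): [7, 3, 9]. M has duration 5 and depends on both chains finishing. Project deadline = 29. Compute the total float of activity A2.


Forward pass: ES(A2) = sum of predecessors on chain A = 3
EF = ES + duration = 3 + 4 = 7
Backward pass: LF(M) = deadline = 29; LS(M) = 29 - 5 = 24
LF(A2) = LS(M) - sum(successors on chain A) = 24 - 13 = 11
LS = LF - duration = 11 - 4 = 7
Total float = LS - ES = 7 - 3 = 4

4


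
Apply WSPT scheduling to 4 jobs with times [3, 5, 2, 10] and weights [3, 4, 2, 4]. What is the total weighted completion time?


Compute p/w ratios and sort ascending (WSPT): [(3, 3), (2, 2), (5, 4), (10, 4)]
Compute weighted completion times:
  Job (p=3,w=3): C=3, w*C=3*3=9
  Job (p=2,w=2): C=5, w*C=2*5=10
  Job (p=5,w=4): C=10, w*C=4*10=40
  Job (p=10,w=4): C=20, w*C=4*20=80
Total weighted completion time = 139

139


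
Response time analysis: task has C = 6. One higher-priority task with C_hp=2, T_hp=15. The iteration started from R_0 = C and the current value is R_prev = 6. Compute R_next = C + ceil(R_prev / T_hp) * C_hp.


R_next = C + ceil(R_prev / T_hp) * C_hp
ceil(6 / 15) = ceil(0.4) = 1
Interference = 1 * 2 = 2
R_next = 6 + 2 = 8

8


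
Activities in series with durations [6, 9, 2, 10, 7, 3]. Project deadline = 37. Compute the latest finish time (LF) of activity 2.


LF(activity 2) = deadline - sum of successor durations
Successors: activities 3 through 6 with durations [2, 10, 7, 3]
Sum of successor durations = 22
LF = 37 - 22 = 15

15


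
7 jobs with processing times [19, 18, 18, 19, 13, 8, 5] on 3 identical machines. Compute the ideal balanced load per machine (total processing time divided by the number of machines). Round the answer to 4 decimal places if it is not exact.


Total processing time = 19 + 18 + 18 + 19 + 13 + 8 + 5 = 100
Number of machines = 3
Ideal balanced load = 100 / 3 = 33.3333

33.3333


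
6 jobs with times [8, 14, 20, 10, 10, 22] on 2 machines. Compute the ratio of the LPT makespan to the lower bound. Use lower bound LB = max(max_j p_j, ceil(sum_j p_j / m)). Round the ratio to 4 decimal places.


LPT order: [22, 20, 14, 10, 10, 8]
Machine loads after assignment: [42, 42]
LPT makespan = 42
Lower bound = max(max_job, ceil(total/2)) = max(22, 42) = 42
Ratio = 42 / 42 = 1.0

1.0


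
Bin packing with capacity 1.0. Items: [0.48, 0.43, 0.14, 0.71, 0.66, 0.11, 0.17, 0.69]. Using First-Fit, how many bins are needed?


Place items sequentially using First-Fit:
  Item 0.48 -> new Bin 1
  Item 0.43 -> Bin 1 (now 0.91)
  Item 0.14 -> new Bin 2
  Item 0.71 -> Bin 2 (now 0.85)
  Item 0.66 -> new Bin 3
  Item 0.11 -> Bin 2 (now 0.96)
  Item 0.17 -> Bin 3 (now 0.83)
  Item 0.69 -> new Bin 4
Total bins used = 4

4


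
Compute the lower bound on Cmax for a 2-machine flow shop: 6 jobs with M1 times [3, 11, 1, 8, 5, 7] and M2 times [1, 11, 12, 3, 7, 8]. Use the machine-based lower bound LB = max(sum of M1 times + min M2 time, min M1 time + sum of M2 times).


LB1 = sum(M1 times) + min(M2 times) = 35 + 1 = 36
LB2 = min(M1 times) + sum(M2 times) = 1 + 42 = 43
Lower bound = max(LB1, LB2) = max(36, 43) = 43

43


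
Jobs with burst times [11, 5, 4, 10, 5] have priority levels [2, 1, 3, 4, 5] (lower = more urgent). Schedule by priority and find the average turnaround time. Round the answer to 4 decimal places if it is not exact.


Sort by priority (ascending = highest first):
Order: [(1, 5), (2, 11), (3, 4), (4, 10), (5, 5)]
Completion times:
  Priority 1, burst=5, C=5
  Priority 2, burst=11, C=16
  Priority 3, burst=4, C=20
  Priority 4, burst=10, C=30
  Priority 5, burst=5, C=35
Average turnaround = 106/5 = 21.2

21.2


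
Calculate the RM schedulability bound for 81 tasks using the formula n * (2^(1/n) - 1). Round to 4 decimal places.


Compute 2^(1/81) = 1.0085940916
Subtract 1: 1.0085940916 - 1 = 0.0085940916
Multiply by n: 81 * 0.0085940916 = 0.6961214196
Round to 4 dp: 0.6961

0.6961


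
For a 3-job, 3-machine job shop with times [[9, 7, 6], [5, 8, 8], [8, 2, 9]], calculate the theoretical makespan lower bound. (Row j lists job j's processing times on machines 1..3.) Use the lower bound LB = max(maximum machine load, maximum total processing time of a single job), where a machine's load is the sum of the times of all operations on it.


Machine loads:
  Machine 1: 9 + 5 + 8 = 22
  Machine 2: 7 + 8 + 2 = 17
  Machine 3: 6 + 8 + 9 = 23
Max machine load = 23
Job totals:
  Job 1: 22
  Job 2: 21
  Job 3: 19
Max job total = 22
Lower bound = max(23, 22) = 23

23


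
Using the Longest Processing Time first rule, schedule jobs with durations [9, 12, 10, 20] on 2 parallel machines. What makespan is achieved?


Sort jobs in decreasing order (LPT): [20, 12, 10, 9]
Assign each job to the least loaded machine:
  Machine 1: jobs [20, 9], load = 29
  Machine 2: jobs [12, 10], load = 22
Makespan = max load = 29

29


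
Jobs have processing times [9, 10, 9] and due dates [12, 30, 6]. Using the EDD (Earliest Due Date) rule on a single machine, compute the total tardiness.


Sort by due date (EDD order): [(9, 6), (9, 12), (10, 30)]
Compute completion times and tardiness:
  Job 1: p=9, d=6, C=9, tardiness=max(0,9-6)=3
  Job 2: p=9, d=12, C=18, tardiness=max(0,18-12)=6
  Job 3: p=10, d=30, C=28, tardiness=max(0,28-30)=0
Total tardiness = 9

9


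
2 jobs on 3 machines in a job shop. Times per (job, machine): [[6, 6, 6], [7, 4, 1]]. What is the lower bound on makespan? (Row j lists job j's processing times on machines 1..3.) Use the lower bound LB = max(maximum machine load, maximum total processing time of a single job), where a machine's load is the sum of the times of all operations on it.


Machine loads:
  Machine 1: 6 + 7 = 13
  Machine 2: 6 + 4 = 10
  Machine 3: 6 + 1 = 7
Max machine load = 13
Job totals:
  Job 1: 18
  Job 2: 12
Max job total = 18
Lower bound = max(13, 18) = 18

18


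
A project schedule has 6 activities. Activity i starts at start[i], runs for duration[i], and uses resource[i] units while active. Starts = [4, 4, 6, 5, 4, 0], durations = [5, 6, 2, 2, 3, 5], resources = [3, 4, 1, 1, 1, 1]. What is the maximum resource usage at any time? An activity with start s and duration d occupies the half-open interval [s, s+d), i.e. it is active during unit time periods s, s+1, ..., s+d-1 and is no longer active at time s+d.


Each activity i is active on [start_i, start_i + duration_i).
Compute total resource usage per time slot:
  t=0: active resources = [1], total = 1
  t=1: active resources = [1], total = 1
  t=2: active resources = [1], total = 1
  t=3: active resources = [1], total = 1
  t=4: active resources = [3, 4, 1, 1], total = 9
  t=5: active resources = [3, 4, 1, 1], total = 9
  t=6: active resources = [3, 4, 1, 1, 1], total = 10
  t=7: active resources = [3, 4, 1], total = 8
  t=8: active resources = [3, 4], total = 7
  t=9: active resources = [4], total = 4
Peak resource demand = 10

10


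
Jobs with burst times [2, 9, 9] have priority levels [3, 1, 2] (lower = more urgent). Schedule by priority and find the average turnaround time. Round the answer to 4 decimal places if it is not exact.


Sort by priority (ascending = highest first):
Order: [(1, 9), (2, 9), (3, 2)]
Completion times:
  Priority 1, burst=9, C=9
  Priority 2, burst=9, C=18
  Priority 3, burst=2, C=20
Average turnaround = 47/3 = 15.6667

15.6667


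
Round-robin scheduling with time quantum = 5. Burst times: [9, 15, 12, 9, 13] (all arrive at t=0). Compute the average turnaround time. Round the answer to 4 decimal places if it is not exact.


Time quantum = 5
Execution trace:
  J1 runs 5 units, time = 5
  J2 runs 5 units, time = 10
  J3 runs 5 units, time = 15
  J4 runs 5 units, time = 20
  J5 runs 5 units, time = 25
  J1 runs 4 units, time = 29
  J2 runs 5 units, time = 34
  J3 runs 5 units, time = 39
  J4 runs 4 units, time = 43
  J5 runs 5 units, time = 48
  J2 runs 5 units, time = 53
  J3 runs 2 units, time = 55
  J5 runs 3 units, time = 58
Finish times: [29, 53, 55, 43, 58]
Average turnaround = 238/5 = 47.6

47.6


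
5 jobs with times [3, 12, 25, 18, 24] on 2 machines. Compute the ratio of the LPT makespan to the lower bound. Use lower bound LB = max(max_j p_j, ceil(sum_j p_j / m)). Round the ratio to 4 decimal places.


LPT order: [25, 24, 18, 12, 3]
Machine loads after assignment: [40, 42]
LPT makespan = 42
Lower bound = max(max_job, ceil(total/2)) = max(25, 41) = 41
Ratio = 42 / 41 = 1.0244

1.0244


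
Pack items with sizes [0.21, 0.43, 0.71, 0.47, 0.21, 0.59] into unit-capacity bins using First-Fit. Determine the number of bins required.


Place items sequentially using First-Fit:
  Item 0.21 -> new Bin 1
  Item 0.43 -> Bin 1 (now 0.64)
  Item 0.71 -> new Bin 2
  Item 0.47 -> new Bin 3
  Item 0.21 -> Bin 1 (now 0.85)
  Item 0.59 -> new Bin 4
Total bins used = 4

4


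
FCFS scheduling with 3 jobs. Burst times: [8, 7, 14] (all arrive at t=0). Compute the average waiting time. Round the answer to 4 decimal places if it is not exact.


FCFS order (as given): [8, 7, 14]
Waiting times:
  Job 1: wait = 0
  Job 2: wait = 8
  Job 3: wait = 15
Sum of waiting times = 23
Average waiting time = 23/3 = 7.6667

7.6667


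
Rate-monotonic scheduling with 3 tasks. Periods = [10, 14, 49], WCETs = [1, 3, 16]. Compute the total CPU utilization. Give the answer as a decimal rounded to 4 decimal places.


Compute individual utilizations (exact fractions):
  Task 1: C/T = 1/10 (approx. 0.1)
  Task 2: C/T = 3/14 (approx. 0.2143)
  Task 3: C/T = 16/49 (approx. 0.3265)
Total utilization U = 1/10 + 3/14 + 16/49 = 157/245
Rounded to 4 decimal places: U = 0.6408
RM (Liu & Layland) bound for 3 tasks = 0.779763; compare with U = 157/245 (approx. 0.640816)
U <= bound, so schedulable by RM sufficient condition.

0.6408


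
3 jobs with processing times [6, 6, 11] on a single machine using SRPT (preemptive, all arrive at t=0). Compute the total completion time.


Since all jobs arrive at t=0, SRPT equals SPT ordering.
SPT order: [6, 6, 11]
Completion times:
  Job 1: p=6, C=6
  Job 2: p=6, C=12
  Job 3: p=11, C=23
Total completion time = 6 + 12 + 23 = 41

41


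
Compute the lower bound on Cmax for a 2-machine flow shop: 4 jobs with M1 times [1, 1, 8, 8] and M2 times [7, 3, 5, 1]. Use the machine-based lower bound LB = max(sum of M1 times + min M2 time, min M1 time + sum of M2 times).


LB1 = sum(M1 times) + min(M2 times) = 18 + 1 = 19
LB2 = min(M1 times) + sum(M2 times) = 1 + 16 = 17
Lower bound = max(LB1, LB2) = max(19, 17) = 19

19


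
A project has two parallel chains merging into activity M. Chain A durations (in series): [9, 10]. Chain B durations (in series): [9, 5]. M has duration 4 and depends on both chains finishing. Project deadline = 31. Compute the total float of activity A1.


Forward pass: ES(A1) = sum of predecessors on chain A = 0
EF = ES + duration = 0 + 9 = 9
Backward pass: LF(M) = deadline = 31; LS(M) = 31 - 4 = 27
LF(A1) = LS(M) - sum(successors on chain A) = 27 - 10 = 17
LS = LF - duration = 17 - 9 = 8
Total float = LS - ES = 8 - 0 = 8

8


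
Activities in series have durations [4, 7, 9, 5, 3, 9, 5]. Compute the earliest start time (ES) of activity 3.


Activity 3 starts after activities 1 through 2 complete.
Predecessor durations: [4, 7]
ES = 4 + 7 = 11

11


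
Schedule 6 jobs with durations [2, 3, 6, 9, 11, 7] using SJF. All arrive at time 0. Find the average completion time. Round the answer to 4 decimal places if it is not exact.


SJF order (ascending): [2, 3, 6, 7, 9, 11]
Completion times:
  Job 1: burst=2, C=2
  Job 2: burst=3, C=5
  Job 3: burst=6, C=11
  Job 4: burst=7, C=18
  Job 5: burst=9, C=27
  Job 6: burst=11, C=38
Average completion = 101/6 = 16.8333

16.8333
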